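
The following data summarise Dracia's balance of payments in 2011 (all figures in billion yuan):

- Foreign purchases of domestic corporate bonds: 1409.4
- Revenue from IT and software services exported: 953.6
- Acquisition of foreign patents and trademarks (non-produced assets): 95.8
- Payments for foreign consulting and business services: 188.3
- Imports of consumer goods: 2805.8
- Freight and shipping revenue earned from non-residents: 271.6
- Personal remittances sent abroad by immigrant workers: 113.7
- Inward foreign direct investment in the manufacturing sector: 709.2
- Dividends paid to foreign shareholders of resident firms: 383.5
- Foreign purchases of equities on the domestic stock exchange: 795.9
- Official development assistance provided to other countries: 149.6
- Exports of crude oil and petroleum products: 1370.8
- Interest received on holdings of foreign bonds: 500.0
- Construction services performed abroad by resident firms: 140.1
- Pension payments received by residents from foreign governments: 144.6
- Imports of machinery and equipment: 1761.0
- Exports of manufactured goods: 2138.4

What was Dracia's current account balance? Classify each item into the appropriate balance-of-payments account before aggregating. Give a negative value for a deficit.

117.2

Goods: -2805.8 + 2138.4 - 1761.0 + 1370.8 = -1057.6
Services: 271.6 + 140.1 + 953.6 - 188.3 = 1177.0
Primary income: -383.5 + 500.0 = 116.5
Secondary income: 144.6 - 149.6 - 113.7 = -118.7
Current account = (-1057.6) + 1177.0 + 116.5 + (-118.7) = 117.2
(Excluded from the current account — financial account: foreign purchases of domestic corporate bonds 1409.4, inward foreign direct investment in the manufacturing sector 709.2, foreign purchases of equities on the domestic stock exchange 795.9; capital account: acquisition of foreign patents and trademarks (non-produced assets) 95.8.)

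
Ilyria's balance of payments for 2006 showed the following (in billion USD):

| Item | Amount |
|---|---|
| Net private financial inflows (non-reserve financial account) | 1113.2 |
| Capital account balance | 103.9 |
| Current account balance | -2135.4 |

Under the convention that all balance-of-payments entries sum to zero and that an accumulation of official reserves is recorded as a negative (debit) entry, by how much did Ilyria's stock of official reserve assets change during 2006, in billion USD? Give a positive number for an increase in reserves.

Official reserve transactions balance = -((-2135.4) + 103.9 + 1113.2) = 918.3
An accumulation of reserves is recorded as a debit (negative entry), so the change in the stock of reserves is the negative of that balance.
Change in official reserves = -(918.3) = -918.3

-918.3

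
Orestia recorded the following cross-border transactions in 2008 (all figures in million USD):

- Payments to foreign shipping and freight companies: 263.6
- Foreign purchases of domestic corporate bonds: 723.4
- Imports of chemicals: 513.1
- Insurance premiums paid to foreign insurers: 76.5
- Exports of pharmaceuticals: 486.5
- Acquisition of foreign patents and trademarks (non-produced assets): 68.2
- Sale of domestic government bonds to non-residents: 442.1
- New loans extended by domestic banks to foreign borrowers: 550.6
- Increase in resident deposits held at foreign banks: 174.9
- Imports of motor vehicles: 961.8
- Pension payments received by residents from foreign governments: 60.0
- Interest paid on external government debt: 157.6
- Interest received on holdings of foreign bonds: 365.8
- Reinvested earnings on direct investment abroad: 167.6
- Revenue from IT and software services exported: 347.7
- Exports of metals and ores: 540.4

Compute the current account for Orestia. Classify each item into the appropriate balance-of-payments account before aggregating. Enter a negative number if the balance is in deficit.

-4.6

Goods: 486.5 - 961.8 - 513.1 + 540.4 = -448.0
Services: 347.7 - 263.6 - 76.5 = 7.6
Primary income: 167.6 - 157.6 + 365.8 = 375.8
Secondary income: 60.0
Current account = (-448.0) + 7.6 + 375.8 + 60.0 = -4.6
(Excluded from the current account — financial account: foreign purchases of domestic corporate bonds 723.4, sale of domestic government bonds to non-residents 442.1, new loans extended by domestic banks to foreign borrowers 550.6, increase in resident deposits held at foreign banks 174.9; capital account: acquisition of foreign patents and trademarks (non-produced assets) 68.2.)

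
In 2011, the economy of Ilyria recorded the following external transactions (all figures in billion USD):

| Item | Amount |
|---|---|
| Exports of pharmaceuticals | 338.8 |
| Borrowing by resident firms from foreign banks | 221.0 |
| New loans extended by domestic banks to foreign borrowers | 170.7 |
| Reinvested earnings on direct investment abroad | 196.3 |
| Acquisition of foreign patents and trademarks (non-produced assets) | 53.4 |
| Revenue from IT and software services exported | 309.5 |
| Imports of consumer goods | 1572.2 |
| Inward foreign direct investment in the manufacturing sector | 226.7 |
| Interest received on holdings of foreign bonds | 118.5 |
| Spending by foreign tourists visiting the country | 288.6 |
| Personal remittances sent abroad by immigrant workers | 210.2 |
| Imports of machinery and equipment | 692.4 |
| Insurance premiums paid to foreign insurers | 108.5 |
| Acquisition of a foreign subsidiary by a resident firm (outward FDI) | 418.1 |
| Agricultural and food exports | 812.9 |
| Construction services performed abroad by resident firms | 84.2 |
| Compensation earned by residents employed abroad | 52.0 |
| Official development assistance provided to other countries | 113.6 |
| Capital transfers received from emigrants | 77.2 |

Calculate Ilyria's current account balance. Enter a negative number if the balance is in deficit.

-496.1

Goods: -692.4 + 812.9 - 1572.2 + 338.8 = -1112.9
Services: 84.2 + 309.5 + 288.6 - 108.5 = 573.8
Primary income: 52.0 + 118.5 + 196.3 = 366.8
Secondary income: -113.6 - 210.2 = -323.8
Current account = (-1112.9) + 573.8 + 366.8 + (-323.8) = -496.1
(Excluded from the current account — financial account: borrowing by resident firms from foreign banks 221.0, new loans extended by domestic banks to foreign borrowers 170.7, inward foreign direct investment in the manufacturing sector 226.7, acquisition of a foreign subsidiary by a resident firm (outward FDI) 418.1; capital account: acquisition of foreign patents and trademarks (non-produced assets) 53.4, capital transfers received from emigrants 77.2.)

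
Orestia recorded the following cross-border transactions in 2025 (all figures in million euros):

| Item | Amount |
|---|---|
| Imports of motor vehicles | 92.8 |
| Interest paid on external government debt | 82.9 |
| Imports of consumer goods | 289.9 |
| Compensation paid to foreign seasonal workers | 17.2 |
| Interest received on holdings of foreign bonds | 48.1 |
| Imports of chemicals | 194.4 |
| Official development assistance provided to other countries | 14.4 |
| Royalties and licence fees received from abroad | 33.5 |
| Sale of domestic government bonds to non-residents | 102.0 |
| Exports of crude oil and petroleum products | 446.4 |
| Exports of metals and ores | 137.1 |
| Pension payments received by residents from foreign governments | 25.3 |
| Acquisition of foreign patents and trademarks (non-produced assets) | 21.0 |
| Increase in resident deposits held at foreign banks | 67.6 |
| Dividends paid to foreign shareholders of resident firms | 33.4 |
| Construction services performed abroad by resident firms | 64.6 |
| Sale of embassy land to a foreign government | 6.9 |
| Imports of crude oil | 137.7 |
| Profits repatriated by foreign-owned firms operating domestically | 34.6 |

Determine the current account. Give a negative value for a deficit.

Goods: -92.8 + 137.1 - 289.9 + 446.4 - 137.7 - 194.4 = -131.3
Services: 64.6 + 33.5 = 98.1
Primary income: -17.2 - 34.6 + 48.1 - 33.4 - 82.9 = -120.0
Secondary income: 25.3 - 14.4 = 10.9
Current account = (-131.3) + 98.1 + (-120.0) + 10.9 = -142.3
(Excluded from the current account — financial account: sale of domestic government bonds to non-residents 102.0, increase in resident deposits held at foreign banks 67.6; capital account: acquisition of foreign patents and trademarks (non-produced assets) 21.0, sale of embassy land to a foreign government 6.9.)

-142.3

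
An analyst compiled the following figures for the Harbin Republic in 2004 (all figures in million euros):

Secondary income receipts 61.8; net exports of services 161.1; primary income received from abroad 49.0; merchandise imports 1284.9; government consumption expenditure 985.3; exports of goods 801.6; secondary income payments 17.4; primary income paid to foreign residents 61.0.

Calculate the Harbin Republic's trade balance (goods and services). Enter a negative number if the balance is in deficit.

-322.2

Goods balance = 801.6 - 1284.9 = -483.3
Services balance = 161.1
Trade balance (goods + services) = -483.3 + 161.1 = -322.2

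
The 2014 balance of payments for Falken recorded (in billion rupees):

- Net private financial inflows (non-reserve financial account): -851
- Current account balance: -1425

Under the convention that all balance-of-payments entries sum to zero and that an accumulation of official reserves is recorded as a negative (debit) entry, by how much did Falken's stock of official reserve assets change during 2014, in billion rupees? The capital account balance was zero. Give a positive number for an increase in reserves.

Official reserve transactions balance = -((-1425) + (-851)) = 2276
An accumulation of reserves is recorded as a debit (negative entry), so the change in the stock of reserves is the negative of that balance.
Change in official reserves = -(2276) = -2276

-2276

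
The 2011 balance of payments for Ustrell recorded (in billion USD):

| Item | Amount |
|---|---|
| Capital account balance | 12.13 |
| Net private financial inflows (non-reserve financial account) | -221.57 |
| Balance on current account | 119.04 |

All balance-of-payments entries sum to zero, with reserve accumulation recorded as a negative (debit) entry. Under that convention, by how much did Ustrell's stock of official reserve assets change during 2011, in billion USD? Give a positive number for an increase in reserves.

-90.40

Official reserve transactions balance = -(119.04 + 12.13 + (-221.57)) = 90.40
An accumulation of reserves is recorded as a debit (negative entry), so the change in the stock of reserves is the negative of that balance.
Change in official reserves = -(90.40) = -90.40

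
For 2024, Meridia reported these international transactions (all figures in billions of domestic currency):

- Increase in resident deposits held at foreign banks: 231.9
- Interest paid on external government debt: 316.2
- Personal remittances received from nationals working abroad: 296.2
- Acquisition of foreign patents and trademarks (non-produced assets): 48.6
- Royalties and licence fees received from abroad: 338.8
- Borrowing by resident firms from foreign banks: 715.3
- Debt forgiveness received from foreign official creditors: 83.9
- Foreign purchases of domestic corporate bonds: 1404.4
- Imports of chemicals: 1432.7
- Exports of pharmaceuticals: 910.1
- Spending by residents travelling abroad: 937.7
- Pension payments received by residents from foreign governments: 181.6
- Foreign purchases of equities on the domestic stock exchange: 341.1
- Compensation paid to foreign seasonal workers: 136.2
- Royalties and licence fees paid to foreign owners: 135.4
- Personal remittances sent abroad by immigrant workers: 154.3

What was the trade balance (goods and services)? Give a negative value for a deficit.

Goods: -1432.7 + 910.1 = -522.6
Services: 338.8 - 937.7 - 135.4 = -734.3
Trade balance = -522.6 + (-734.3) = -1256.9
(Excluded from the trade balance — financial account: increase in resident deposits held at foreign banks 231.9, borrowing by resident firms from foreign banks 715.3, foreign purchases of domestic corporate bonds 1404.4, foreign purchases of equities on the domestic stock exchange 341.1; primary income: interest paid on external government debt 316.2, compensation paid to foreign seasonal workers 136.2; secondary income: personal remittances received from nationals working abroad 296.2, pension payments received by residents from foreign governments 181.6, personal remittances sent abroad by immigrant workers 154.3; capital account: acquisition of foreign patents and trademarks (non-produced assets) 48.6, debt forgiveness received from foreign official creditors 83.9.)

-1256.9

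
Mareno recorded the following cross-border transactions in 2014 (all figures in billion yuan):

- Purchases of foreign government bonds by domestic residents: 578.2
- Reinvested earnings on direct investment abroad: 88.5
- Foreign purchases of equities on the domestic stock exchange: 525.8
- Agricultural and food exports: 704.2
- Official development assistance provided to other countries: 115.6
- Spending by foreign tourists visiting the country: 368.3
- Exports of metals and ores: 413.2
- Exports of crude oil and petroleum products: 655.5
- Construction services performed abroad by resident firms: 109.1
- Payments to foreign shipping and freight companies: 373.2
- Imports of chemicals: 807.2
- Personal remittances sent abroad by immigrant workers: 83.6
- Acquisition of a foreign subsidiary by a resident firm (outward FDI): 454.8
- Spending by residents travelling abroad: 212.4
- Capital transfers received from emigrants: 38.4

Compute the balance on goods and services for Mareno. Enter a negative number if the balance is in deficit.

Goods: 655.5 + 413.2 - 807.2 + 704.2 = 965.7
Services: 109.1 - 373.2 - 212.4 + 368.3 = -108.2
Trade balance = 965.7 + (-108.2) = 857.5
(Excluded from the trade balance — financial account: purchases of foreign government bonds by domestic residents 578.2, foreign purchases of equities on the domestic stock exchange 525.8, acquisition of a foreign subsidiary by a resident firm (outward FDI) 454.8; primary income: reinvested earnings on direct investment abroad 88.5; secondary income: official development assistance provided to other countries 115.6, personal remittances sent abroad by immigrant workers 83.6; capital account: capital transfers received from emigrants 38.4.)

857.5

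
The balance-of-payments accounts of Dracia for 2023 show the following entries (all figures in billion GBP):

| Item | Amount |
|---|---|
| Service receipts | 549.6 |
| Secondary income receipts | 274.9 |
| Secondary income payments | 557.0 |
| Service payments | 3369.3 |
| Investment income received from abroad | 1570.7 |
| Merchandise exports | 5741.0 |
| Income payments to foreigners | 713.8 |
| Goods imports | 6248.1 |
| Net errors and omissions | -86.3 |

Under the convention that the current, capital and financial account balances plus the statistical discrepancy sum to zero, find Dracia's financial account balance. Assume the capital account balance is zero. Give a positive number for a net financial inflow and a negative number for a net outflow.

2838.3

Goods balance = 5741.0 - 6248.1 = -507.1
Services balance = 549.6 - 3369.3 = -2819.7
Trade balance (goods + services) = -507.1 + (-2819.7) = -3326.8
Net primary income = 1570.7 - 713.8 = 856.9
Net secondary income = 274.9 - 557.0 = -282.1
Current account = -3326.8 + 856.9 + (-282.1) = -2752.0
Financial account = -(-2752.0 + (-86.3)) = 2838.3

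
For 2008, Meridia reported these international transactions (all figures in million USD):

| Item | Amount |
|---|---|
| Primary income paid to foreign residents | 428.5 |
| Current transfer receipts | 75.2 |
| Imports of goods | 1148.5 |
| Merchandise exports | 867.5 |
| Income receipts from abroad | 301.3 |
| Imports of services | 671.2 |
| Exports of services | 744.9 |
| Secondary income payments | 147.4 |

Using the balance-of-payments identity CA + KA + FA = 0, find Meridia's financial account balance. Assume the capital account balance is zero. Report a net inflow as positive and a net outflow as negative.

406.7

Goods balance = 867.5 - 1148.5 = -281.0
Services balance = 744.9 - 671.2 = 73.7
Trade balance (goods + services) = -281.0 + 73.7 = -207.3
Net primary income = 301.3 - 428.5 = -127.2
Net secondary income = 75.2 - 147.4 = -72.2
Current account = -207.3 + (-127.2) + (-72.2) = -406.7
Financial account = -(-406.7) = 406.7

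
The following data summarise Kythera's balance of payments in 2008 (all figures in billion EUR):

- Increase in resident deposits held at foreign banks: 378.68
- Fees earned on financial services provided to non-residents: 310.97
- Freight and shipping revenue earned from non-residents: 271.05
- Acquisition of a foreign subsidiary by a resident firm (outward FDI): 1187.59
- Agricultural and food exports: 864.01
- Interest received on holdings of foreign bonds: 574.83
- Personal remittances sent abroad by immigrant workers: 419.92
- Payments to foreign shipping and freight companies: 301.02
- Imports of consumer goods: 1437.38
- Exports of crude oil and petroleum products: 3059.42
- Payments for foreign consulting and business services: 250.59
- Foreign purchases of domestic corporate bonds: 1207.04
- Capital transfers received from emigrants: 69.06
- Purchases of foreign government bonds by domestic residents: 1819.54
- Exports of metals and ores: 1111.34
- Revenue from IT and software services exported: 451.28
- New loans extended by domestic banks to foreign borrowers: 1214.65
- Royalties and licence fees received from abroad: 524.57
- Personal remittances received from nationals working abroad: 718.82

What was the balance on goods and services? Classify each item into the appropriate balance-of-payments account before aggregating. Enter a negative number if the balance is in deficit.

Goods: 3059.42 + 1111.34 + 864.01 - 1437.38 = 3597.39
Services: 310.97 - 301.02 + 524.57 + 451.28 + 271.05 - 250.59 = 1006.26
Trade balance = 3597.39 + 1006.26 = 4603.65
(Excluded from the trade balance — financial account: increase in resident deposits held at foreign banks 378.68, acquisition of a foreign subsidiary by a resident firm (outward FDI) 1187.59, foreign purchases of domestic corporate bonds 1207.04, purchases of foreign government bonds by domestic residents 1819.54, new loans extended by domestic banks to foreign borrowers 1214.65; primary income: interest received on holdings of foreign bonds 574.83; secondary income: personal remittances sent abroad by immigrant workers 419.92, personal remittances received from nationals working abroad 718.82; capital account: capital transfers received from emigrants 69.06.)

4603.65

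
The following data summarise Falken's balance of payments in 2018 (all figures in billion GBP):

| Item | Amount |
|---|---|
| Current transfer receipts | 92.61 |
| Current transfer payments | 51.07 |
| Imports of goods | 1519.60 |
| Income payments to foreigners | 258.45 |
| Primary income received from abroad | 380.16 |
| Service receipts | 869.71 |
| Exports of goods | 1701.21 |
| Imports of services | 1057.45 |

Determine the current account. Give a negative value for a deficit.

Goods balance = 1701.21 - 1519.60 = 181.61
Services balance = 869.71 - 1057.45 = -187.74
Trade balance (goods + services) = 181.61 + (-187.74) = -6.13
Net primary income = 380.16 - 258.45 = 121.71
Net secondary income = 92.61 - 51.07 = 41.54
Current account = -6.13 + 121.71 + 41.54 = 157.12

157.12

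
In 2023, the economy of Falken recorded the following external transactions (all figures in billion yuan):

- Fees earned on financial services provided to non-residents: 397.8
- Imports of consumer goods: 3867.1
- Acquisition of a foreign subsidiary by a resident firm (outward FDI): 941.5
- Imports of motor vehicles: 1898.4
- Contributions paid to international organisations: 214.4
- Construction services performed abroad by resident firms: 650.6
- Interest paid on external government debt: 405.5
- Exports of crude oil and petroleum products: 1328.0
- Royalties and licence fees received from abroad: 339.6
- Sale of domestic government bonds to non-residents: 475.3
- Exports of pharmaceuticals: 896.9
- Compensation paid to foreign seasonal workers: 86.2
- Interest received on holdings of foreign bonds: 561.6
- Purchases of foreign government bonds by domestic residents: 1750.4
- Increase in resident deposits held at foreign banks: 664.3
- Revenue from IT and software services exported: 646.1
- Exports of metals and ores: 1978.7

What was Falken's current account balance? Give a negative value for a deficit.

327.7

Goods: -1898.4 + 1328.0 - 3867.1 + 1978.7 + 896.9 = -1561.9
Services: 339.6 + 646.1 + 397.8 + 650.6 = 2034.1
Primary income: -405.5 + 561.6 - 86.2 = 69.9
Secondary income: -214.4
Current account = (-1561.9) + 2034.1 + 69.9 + (-214.4) = 327.7
(Excluded from the current account — financial account: acquisition of a foreign subsidiary by a resident firm (outward FDI) 941.5, sale of domestic government bonds to non-residents 475.3, purchases of foreign government bonds by domestic residents 1750.4, increase in resident deposits held at foreign banks 664.3.)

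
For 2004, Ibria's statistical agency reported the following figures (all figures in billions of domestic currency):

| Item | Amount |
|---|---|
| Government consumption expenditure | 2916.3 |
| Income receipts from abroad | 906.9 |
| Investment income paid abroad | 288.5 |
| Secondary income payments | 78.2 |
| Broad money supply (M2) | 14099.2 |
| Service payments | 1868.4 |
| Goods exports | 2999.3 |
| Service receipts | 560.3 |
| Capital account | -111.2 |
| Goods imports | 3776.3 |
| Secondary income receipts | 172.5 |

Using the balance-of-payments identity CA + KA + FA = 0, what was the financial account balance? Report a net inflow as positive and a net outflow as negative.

1483.6

Goods balance = 2999.3 - 3776.3 = -777.0
Services balance = 560.3 - 1868.4 = -1308.1
Trade balance (goods + services) = -777.0 + (-1308.1) = -2085.1
Net primary income = 906.9 - 288.5 = 618.4
Net secondary income = 172.5 - 78.2 = 94.3
Current account = -2085.1 + 618.4 + 94.3 = -1372.4
Financial account = -(-1372.4 + (-111.2)) = 1483.6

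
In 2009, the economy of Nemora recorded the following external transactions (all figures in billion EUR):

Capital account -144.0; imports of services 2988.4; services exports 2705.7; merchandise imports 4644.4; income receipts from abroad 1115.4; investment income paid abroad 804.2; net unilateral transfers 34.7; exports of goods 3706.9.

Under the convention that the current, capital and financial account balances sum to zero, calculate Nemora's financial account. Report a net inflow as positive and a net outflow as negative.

1018.3

Goods balance = 3706.9 - 4644.4 = -937.5
Services balance = 2705.7 - 2988.4 = -282.7
Trade balance (goods + services) = -937.5 + (-282.7) = -1220.2
Net primary income = 1115.4 - 804.2 = 311.2
Net secondary income = 34.7
Current account = -1220.2 + 311.2 + 34.7 = -874.3
Financial account = -(-874.3 + (-144.0)) = 1018.3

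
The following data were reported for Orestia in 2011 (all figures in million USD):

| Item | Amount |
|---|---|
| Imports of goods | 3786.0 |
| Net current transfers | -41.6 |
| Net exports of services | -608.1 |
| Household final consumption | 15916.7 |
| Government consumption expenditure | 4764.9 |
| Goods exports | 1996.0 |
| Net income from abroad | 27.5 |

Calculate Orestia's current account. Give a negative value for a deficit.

Goods balance = 1996.0 - 3786.0 = -1790.0
Services balance = -608.1
Trade balance (goods + services) = -1790.0 + (-608.1) = -2398.1
Net primary income = 27.5
Net secondary income = -41.6
Current account = -2398.1 + 27.5 + (-41.6) = -2412.2

-2412.2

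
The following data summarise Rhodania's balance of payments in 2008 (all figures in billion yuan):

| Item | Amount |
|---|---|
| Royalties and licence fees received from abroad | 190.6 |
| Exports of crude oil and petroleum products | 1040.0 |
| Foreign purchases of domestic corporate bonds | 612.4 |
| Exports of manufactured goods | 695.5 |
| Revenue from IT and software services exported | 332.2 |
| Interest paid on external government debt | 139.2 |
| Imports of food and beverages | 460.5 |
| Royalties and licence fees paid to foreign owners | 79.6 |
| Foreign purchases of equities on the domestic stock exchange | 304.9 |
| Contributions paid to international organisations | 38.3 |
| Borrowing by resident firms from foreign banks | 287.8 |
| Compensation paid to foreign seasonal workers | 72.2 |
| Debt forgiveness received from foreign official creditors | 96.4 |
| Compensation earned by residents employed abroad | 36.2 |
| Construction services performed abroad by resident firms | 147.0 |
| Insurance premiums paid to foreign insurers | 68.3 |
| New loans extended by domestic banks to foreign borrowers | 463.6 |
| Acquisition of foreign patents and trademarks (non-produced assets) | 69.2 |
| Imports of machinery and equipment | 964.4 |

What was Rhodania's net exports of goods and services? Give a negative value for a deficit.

Goods: 1040.0 - 460.5 + 695.5 - 964.4 = 310.6
Services: 332.2 + 190.6 - 79.6 + 147.0 - 68.3 = 521.9
Trade balance = 310.6 + 521.9 = 832.5
(Excluded from the trade balance — financial account: foreign purchases of domestic corporate bonds 612.4, foreign purchases of equities on the domestic stock exchange 304.9, borrowing by resident firms from foreign banks 287.8, new loans extended by domestic banks to foreign borrowers 463.6; primary income: interest paid on external government debt 139.2, compensation paid to foreign seasonal workers 72.2, compensation earned by residents employed abroad 36.2; secondary income: contributions paid to international organisations 38.3; capital account: debt forgiveness received from foreign official creditors 96.4, acquisition of foreign patents and trademarks (non-produced assets) 69.2.)

832.5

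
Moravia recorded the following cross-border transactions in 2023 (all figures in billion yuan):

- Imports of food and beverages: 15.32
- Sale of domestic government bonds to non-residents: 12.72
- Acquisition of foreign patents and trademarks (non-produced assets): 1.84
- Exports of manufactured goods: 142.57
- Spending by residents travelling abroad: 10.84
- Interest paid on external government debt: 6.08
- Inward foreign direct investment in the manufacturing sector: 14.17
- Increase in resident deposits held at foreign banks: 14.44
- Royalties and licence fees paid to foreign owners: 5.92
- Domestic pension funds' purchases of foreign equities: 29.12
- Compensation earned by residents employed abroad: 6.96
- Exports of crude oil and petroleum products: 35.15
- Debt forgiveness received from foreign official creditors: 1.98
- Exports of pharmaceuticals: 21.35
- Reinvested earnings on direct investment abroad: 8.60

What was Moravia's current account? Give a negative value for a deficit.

176.47

Goods: 21.35 + 35.15 + 142.57 - 15.32 = 183.75
Services: -10.84 - 5.92 = -16.76
Primary income: 8.60 + 6.96 - 6.08 = 9.48
Current account = 183.75 + (-16.76) + 9.48 = 176.47
(Excluded from the current account — financial account: sale of domestic government bonds to non-residents 12.72, inward foreign direct investment in the manufacturing sector 14.17, increase in resident deposits held at foreign banks 14.44, domestic pension funds' purchases of foreign equities 29.12; capital account: acquisition of foreign patents and trademarks (non-produced assets) 1.84, debt forgiveness received from foreign official creditors 1.98.)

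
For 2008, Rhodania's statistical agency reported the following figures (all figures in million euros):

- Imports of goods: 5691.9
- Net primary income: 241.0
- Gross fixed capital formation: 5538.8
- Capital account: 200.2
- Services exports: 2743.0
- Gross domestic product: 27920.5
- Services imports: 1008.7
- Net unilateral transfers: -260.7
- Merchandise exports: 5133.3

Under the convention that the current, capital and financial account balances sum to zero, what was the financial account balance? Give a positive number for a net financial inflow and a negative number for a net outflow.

Goods balance = 5133.3 - 5691.9 = -558.6
Services balance = 2743.0 - 1008.7 = 1734.3
Trade balance (goods + services) = -558.6 + 1734.3 = 1175.7
Net primary income = 241.0
Net secondary income = -260.7
Current account = 1175.7 + 241.0 + (-260.7) = 1156.0
Financial account = -(1156.0 + 200.2) = -1356.2

-1356.2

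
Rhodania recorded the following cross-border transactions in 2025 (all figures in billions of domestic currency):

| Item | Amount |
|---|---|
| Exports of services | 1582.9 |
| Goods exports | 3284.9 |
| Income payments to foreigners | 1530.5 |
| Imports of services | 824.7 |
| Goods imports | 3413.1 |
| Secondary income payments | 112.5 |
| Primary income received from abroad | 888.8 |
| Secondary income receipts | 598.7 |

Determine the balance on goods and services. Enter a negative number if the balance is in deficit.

630.0

Goods balance = 3284.9 - 3413.1 = -128.2
Services balance = 1582.9 - 824.7 = 758.2
Trade balance (goods + services) = -128.2 + 758.2 = 630.0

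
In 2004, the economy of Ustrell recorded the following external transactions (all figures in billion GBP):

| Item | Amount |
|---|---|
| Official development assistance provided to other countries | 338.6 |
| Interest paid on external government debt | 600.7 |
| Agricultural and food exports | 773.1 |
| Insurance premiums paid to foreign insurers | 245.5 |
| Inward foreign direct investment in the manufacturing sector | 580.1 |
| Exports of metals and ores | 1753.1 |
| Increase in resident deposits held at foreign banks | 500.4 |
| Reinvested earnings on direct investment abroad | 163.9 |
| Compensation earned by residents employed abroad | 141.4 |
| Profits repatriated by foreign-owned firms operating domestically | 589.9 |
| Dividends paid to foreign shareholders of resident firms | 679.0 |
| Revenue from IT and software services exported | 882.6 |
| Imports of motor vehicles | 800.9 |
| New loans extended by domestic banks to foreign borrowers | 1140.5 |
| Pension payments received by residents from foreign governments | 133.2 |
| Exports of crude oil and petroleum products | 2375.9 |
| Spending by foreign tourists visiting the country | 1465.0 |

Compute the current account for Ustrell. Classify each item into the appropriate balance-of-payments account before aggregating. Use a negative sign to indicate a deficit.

Goods: 1753.1 + 773.1 + 2375.9 - 800.9 = 4101.2
Services: 882.6 + 1465.0 - 245.5 = 2102.1
Primary income: -679.0 - 589.9 - 600.7 + 141.4 + 163.9 = -1564.3
Secondary income: -338.6 + 133.2 = -205.4
Current account = 4101.2 + 2102.1 + (-1564.3) + (-205.4) = 4433.6
(Excluded from the current account — financial account: inward foreign direct investment in the manufacturing sector 580.1, increase in resident deposits held at foreign banks 500.4, new loans extended by domestic banks to foreign borrowers 1140.5.)

4433.6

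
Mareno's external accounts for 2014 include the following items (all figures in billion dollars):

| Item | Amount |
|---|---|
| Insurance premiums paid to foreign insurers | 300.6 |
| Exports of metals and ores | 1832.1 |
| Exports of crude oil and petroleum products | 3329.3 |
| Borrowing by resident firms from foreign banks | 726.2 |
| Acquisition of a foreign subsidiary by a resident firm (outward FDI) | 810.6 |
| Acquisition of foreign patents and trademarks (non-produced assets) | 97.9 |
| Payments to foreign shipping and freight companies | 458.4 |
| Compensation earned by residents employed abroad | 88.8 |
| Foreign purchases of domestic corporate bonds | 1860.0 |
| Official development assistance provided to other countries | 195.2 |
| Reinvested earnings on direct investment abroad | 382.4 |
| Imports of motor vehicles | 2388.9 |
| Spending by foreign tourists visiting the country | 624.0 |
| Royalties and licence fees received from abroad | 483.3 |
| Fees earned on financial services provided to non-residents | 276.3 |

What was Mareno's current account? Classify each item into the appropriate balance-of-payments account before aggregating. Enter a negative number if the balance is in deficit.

3673.1

Goods: -2388.9 + 1832.1 + 3329.3 = 2772.5
Services: 483.3 + 276.3 - 300.6 + 624.0 - 458.4 = 624.6
Primary income: 382.4 + 88.8 = 471.2
Secondary income: -195.2
Current account = 2772.5 + 624.6 + 471.2 + (-195.2) = 3673.1
(Excluded from the current account — financial account: borrowing by resident firms from foreign banks 726.2, acquisition of a foreign subsidiary by a resident firm (outward FDI) 810.6, foreign purchases of domestic corporate bonds 1860.0; capital account: acquisition of foreign patents and trademarks (non-produced assets) 97.9.)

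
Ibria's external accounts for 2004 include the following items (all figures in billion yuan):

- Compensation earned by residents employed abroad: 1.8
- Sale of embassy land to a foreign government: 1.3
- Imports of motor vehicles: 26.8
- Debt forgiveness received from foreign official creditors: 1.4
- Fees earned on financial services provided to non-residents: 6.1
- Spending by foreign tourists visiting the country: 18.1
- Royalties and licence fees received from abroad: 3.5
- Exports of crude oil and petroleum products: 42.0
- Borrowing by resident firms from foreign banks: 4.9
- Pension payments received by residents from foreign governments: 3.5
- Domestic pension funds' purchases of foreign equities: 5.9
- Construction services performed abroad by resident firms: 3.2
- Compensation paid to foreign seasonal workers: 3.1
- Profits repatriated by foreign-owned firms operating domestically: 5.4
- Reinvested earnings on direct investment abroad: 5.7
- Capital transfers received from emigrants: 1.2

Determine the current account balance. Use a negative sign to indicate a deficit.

48.6

Goods: 42.0 - 26.8 = 15.2
Services: 3.5 + 6.1 + 3.2 + 18.1 = 30.9
Primary income: -3.1 + 5.7 - 5.4 + 1.8 = -1.0
Secondary income: 3.5
Current account = 15.2 + 30.9 + (-1.0) + 3.5 = 48.6
(Excluded from the current account — capital account: sale of embassy land to a foreign government 1.3, debt forgiveness received from foreign official creditors 1.4, capital transfers received from emigrants 1.2; financial account: borrowing by resident firms from foreign banks 4.9, domestic pension funds' purchases of foreign equities 5.9.)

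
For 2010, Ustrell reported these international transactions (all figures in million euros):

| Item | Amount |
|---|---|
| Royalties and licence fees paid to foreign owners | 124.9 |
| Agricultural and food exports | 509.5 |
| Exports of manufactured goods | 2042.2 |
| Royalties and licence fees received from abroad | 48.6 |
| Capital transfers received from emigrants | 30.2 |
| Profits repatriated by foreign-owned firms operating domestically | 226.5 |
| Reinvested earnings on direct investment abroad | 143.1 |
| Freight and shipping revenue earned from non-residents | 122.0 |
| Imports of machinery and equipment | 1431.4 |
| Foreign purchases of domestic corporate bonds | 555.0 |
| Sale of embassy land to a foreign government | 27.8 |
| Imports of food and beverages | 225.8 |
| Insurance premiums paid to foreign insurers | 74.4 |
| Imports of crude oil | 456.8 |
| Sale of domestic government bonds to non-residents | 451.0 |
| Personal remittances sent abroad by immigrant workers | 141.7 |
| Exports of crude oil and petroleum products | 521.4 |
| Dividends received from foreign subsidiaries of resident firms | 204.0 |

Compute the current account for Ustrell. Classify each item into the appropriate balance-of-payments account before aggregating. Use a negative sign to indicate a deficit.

909.3

Goods: 521.4 - 456.8 - 1431.4 + 2042.2 + 509.5 - 225.8 = 959.1
Services: -74.4 + 122.0 - 124.9 + 48.6 = -28.7
Primary income: 204.0 - 226.5 + 143.1 = 120.6
Secondary income: -141.7
Current account = 959.1 + (-28.7) + 120.6 + (-141.7) = 909.3
(Excluded from the current account — capital account: capital transfers received from emigrants 30.2, sale of embassy land to a foreign government 27.8; financial account: foreign purchases of domestic corporate bonds 555.0, sale of domestic government bonds to non-residents 451.0.)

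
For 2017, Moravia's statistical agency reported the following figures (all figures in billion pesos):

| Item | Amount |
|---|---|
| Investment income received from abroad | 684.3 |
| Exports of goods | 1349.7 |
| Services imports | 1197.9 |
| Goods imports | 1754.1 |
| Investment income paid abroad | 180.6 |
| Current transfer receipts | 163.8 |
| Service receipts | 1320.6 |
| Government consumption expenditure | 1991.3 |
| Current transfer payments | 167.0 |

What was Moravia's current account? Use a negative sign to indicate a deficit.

218.8

Goods balance = 1349.7 - 1754.1 = -404.4
Services balance = 1320.6 - 1197.9 = 122.7
Trade balance (goods + services) = -404.4 + 122.7 = -281.7
Net primary income = 684.3 - 180.6 = 503.7
Net secondary income = 163.8 - 167.0 = -3.2
Current account = -281.7 + 503.7 + (-3.2) = 218.8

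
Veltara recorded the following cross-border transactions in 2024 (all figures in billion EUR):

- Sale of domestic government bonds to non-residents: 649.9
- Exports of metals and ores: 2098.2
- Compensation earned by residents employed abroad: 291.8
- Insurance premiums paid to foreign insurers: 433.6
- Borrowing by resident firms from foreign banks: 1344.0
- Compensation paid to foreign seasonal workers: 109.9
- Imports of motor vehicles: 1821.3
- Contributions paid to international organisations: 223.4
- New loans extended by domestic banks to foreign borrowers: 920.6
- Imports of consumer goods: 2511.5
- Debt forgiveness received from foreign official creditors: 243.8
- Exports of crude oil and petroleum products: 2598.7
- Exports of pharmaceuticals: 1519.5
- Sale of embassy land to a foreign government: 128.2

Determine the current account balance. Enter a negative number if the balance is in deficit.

Goods: 1519.5 + 2598.7 - 1821.3 - 2511.5 + 2098.2 = 1883.6
Services: -433.6
Primary income: -109.9 + 291.8 = 181.9
Secondary income: -223.4
Current account = 1883.6 + (-433.6) + 181.9 + (-223.4) = 1408.5
(Excluded from the current account — financial account: sale of domestic government bonds to non-residents 649.9, borrowing by resident firms from foreign banks 1344.0, new loans extended by domestic banks to foreign borrowers 920.6; capital account: debt forgiveness received from foreign official creditors 243.8, sale of embassy land to a foreign government 128.2.)

1408.5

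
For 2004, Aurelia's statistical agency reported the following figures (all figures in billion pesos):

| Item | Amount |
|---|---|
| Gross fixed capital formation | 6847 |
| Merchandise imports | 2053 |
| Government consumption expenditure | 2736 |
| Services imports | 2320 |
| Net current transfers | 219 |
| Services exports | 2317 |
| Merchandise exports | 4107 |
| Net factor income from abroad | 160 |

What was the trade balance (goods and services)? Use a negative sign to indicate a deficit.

2051

Goods balance = 4107 - 2053 = 2054
Services balance = 2317 - 2320 = -3
Trade balance (goods + services) = 2054 + (-3) = 2051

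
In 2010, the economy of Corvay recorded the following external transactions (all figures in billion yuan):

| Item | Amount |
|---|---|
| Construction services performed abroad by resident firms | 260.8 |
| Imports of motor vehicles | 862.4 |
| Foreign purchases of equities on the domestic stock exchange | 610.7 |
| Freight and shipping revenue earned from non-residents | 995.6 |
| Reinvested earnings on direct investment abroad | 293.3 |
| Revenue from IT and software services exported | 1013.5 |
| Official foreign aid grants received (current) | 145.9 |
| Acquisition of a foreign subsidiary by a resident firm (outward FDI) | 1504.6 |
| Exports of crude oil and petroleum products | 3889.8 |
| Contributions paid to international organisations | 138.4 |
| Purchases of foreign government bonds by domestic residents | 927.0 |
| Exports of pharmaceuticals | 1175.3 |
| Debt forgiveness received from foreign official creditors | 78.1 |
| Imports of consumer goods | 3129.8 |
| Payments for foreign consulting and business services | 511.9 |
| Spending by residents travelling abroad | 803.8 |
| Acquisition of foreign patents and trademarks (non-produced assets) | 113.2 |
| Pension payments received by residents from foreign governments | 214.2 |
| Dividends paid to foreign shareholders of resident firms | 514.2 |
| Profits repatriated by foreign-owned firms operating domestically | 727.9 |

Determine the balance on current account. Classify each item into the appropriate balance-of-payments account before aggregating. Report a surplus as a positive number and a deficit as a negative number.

1300.0

Goods: 3889.8 + 1175.3 - 862.4 - 3129.8 = 1072.9
Services: -803.8 + 1013.5 + 995.6 - 511.9 + 260.8 = 954.2
Primary income: -514.2 + 293.3 - 727.9 = -948.8
Secondary income: 214.2 + 145.9 - 138.4 = 221.7
Current account = 1072.9 + 954.2 + (-948.8) + 221.7 = 1300.0
(Excluded from the current account — financial account: foreign purchases of equities on the domestic stock exchange 610.7, acquisition of a foreign subsidiary by a resident firm (outward FDI) 1504.6, purchases of foreign government bonds by domestic residents 927.0; capital account: debt forgiveness received from foreign official creditors 78.1, acquisition of foreign patents and trademarks (non-produced assets) 113.2.)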